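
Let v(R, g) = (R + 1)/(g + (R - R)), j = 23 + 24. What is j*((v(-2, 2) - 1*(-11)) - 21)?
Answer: -987/2 ≈ -493.50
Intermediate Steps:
j = 47
v(R, g) = (1 + R)/g (v(R, g) = (1 + R)/(g + 0) = (1 + R)/g)
j*((v(-2, 2) - 1*(-11)) - 21) = 47*(((1 - 2)/2 - 1*(-11)) - 21) = 47*(((½)*(-1) + 11) - 21) = 47*((-½ + 11) - 21) = 47*(21/2 - 21) = 47*(-21/2) = -987/2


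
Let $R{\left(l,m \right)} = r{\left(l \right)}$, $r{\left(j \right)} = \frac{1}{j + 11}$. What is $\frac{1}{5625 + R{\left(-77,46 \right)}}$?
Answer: $\frac{66}{371249} \approx 0.00017778$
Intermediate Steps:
$r{\left(j \right)} = \frac{1}{11 + j}$
$R{\left(l,m \right)} = \frac{1}{11 + l}$
$\frac{1}{5625 + R{\left(-77,46 \right)}} = \frac{1}{5625 + \frac{1}{11 - 77}} = \frac{1}{5625 + \frac{1}{-66}} = \frac{1}{5625 - \frac{1}{66}} = \frac{1}{\frac{371249}{66}} = \frac{66}{371249}$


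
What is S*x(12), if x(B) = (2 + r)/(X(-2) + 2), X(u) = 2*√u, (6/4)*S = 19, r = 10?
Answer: 76/3 - 76*I*√2/3 ≈ 25.333 - 35.827*I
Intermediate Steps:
S = 38/3 (S = (⅔)*19 = 38/3 ≈ 12.667)
x(B) = 12/(2 + 2*I*√2) (x(B) = (2 + 10)/(2*√(-2) + 2) = 12/(2*(I*√2) + 2) = 12/(2*I*√2 + 2) = 12/(2 + 2*I*√2))
S*x(12) = 38*(2 - 2*I*√2)/3 = 76/3 - 76*I*√2/3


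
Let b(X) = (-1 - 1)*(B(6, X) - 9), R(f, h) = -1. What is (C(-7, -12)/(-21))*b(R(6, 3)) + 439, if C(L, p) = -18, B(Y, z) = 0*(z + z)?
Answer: 3181/7 ≈ 454.43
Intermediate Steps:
B(Y, z) = 0 (B(Y, z) = 0*(2*z) = 0)
b(X) = 18 (b(X) = (-1 - 1)*(0 - 9) = -2*(-9) = 18)
(C(-7, -12)/(-21))*b(R(6, 3)) + 439 = -18/(-21)*18 + 439 = -18*(-1/21)*18 + 439 = (6/7)*18 + 439 = 108/7 + 439 = 3181/7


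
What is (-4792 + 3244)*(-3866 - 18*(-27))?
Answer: 5232240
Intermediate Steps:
(-4792 + 3244)*(-3866 - 18*(-27)) = -1548*(-3866 + 486) = -1548*(-3380) = 5232240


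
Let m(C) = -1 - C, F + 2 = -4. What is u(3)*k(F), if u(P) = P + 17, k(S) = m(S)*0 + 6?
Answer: 120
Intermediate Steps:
F = -6 (F = -2 - 4 = -6)
k(S) = 6 (k(S) = (-1 - S)*0 + 6 = 0 + 6 = 6)
u(P) = 17 + P
u(3)*k(F) = (17 + 3)*6 = 20*6 = 120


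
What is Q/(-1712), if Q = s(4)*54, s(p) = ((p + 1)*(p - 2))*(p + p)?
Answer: -270/107 ≈ -2.5234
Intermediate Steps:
s(p) = 2*p*(1 + p)*(-2 + p) (s(p) = ((1 + p)*(-2 + p))*(2*p) = 2*p*(1 + p)*(-2 + p))
Q = 4320 (Q = (2*4*(-2 + 4² - 1*4))*54 = (2*4*(-2 + 16 - 4))*54 = (2*4*10)*54 = 80*54 = 4320)
Q/(-1712) = 4320/(-1712) = 4320*(-1/1712) = -270/107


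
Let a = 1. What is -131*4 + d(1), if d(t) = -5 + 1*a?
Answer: -528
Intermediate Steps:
d(t) = -4 (d(t) = -5 + 1*1 = -5 + 1 = -4)
-131*4 + d(1) = -131*4 - 4 = -524 - 4 = -528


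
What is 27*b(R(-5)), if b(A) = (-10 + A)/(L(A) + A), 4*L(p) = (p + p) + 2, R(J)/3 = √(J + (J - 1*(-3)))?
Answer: 54*(3*√7 + 10*I)/(-I + 9*√7) ≈ 17.018 + 23.393*I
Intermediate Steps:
R(J) = 3*√(3 + 2*J) (R(J) = 3*√(J + (J - 1*(-3))) = 3*√(J + (J + 3)) = 3*√(J + (3 + J)) = 3*√(3 + 2*J))
L(p) = ½ + p/2 (L(p) = ((p + p) + 2)/4 = (2*p + 2)/4 = (2 + 2*p)/4 = ½ + p/2)
b(A) = (-10 + A)/(½ + 3*A/2) (b(A) = (-10 + A)/((½ + A/2) + A) = (-10 + A)/(½ + 3*A/2))
27*b(R(-5)) = 27*(2*(-10 + 3*√(3 + 2*(-5)))/(1 + 3*(3*√(3 + 2*(-5))))) = 27*(2*(-10 + 3*√(3 - 10))/(1 + 3*(3*√(3 - 10)))) = 27*(2*(-10 + 3*√(-7))/(1 + 3*(3*√(-7)))) = 27*(2*(-10 + 3*(I*√7))/(1 + 3*(3*(I*√7)))) = 27*(2*(-10 + 3*I*√7)/(1 + 3*(3*I*√7))) = 27*(2*(-10 + 3*I*√7)/(1 + 9*I*√7)) = 54*(-10 + 3*I*√7)/(1 + 9*I*√7)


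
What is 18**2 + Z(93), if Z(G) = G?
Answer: 417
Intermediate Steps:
18**2 + Z(93) = 18**2 + 93 = 324 + 93 = 417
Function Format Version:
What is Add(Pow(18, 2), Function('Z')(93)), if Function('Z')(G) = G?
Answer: 417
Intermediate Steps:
Add(Pow(18, 2), Function('Z')(93)) = Add(Pow(18, 2), 93) = Add(324, 93) = 417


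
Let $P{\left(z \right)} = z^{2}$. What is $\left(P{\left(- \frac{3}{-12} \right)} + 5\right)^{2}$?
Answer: $\frac{6561}{256} \approx 25.629$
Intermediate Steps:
$\left(P{\left(- \frac{3}{-12} \right)} + 5\right)^{2} = \left(\left(- \frac{3}{-12}\right)^{2} + 5\right)^{2} = \left(\left(\left(-3\right) \left(- \frac{1}{12}\right)\right)^{2} + 5\right)^{2} = \left(\left(\frac{1}{4}\right)^{2} + 5\right)^{2} = \left(\frac{1}{16} + 5\right)^{2} = \left(\frac{81}{16}\right)^{2} = \frac{6561}{256}$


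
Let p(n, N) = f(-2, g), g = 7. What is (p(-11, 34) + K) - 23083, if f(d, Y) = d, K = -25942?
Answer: -49027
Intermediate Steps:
p(n, N) = -2
(p(-11, 34) + K) - 23083 = (-2 - 25942) - 23083 = -25944 - 23083 = -49027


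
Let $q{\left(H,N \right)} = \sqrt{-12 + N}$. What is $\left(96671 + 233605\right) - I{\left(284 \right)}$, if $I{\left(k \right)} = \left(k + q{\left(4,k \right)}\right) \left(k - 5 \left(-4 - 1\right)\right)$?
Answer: $242520 - 1236 \sqrt{17} \approx 2.3742 \cdot 10^{5}$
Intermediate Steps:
$I{\left(k \right)} = \left(25 + k\right) \left(k + \sqrt{-12 + k}\right)$ ($I{\left(k \right)} = \left(k + \sqrt{-12 + k}\right) \left(k - 5 \left(-4 - 1\right)\right) = \left(k + \sqrt{-12 + k}\right) \left(k - -25\right) = \left(k + \sqrt{-12 + k}\right) \left(k + 25\right) = \left(k + \sqrt{-12 + k}\right) \left(25 + k\right) = \left(25 + k\right) \left(k + \sqrt{-12 + k}\right)$)
$\left(96671 + 233605\right) - I{\left(284 \right)} = \left(96671 + 233605\right) - \left(284^{2} + 25 \cdot 284 + 25 \sqrt{-12 + 284} + 284 \sqrt{-12 + 284}\right) = 330276 - \left(80656 + 7100 + 25 \sqrt{272} + 284 \sqrt{272}\right) = 330276 - \left(80656 + 7100 + 25 \cdot 4 \sqrt{17} + 284 \cdot 4 \sqrt{17}\right) = 330276 - \left(80656 + 7100 + 100 \sqrt{17} + 1136 \sqrt{17}\right) = 330276 - \left(87756 + 1236 \sqrt{17}\right) = 242520 - 1236 \sqrt{17}$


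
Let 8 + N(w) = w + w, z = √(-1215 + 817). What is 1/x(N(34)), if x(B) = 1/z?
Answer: I*√398 ≈ 19.95*I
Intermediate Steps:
z = I*√398 (z = √(-398) = I*√398 ≈ 19.95*I)
N(w) = -8 + 2*w (N(w) = -8 + (w + w) = -8 + 2*w)
x(B) = -I*√398/398 (x(B) = 1/(I*√398) = -I*√398/398)
1/x(N(34)) = 1/(-I*√398/398) = I*√398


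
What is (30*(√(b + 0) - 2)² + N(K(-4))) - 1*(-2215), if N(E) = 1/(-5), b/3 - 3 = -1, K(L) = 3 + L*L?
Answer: 12574/5 - 120*√6 ≈ 2220.9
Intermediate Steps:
K(L) = 3 + L²
b = 6 (b = 9 + 3*(-1) = 9 - 3 = 6)
N(E) = -⅕
(30*(√(b + 0) - 2)² + N(K(-4))) - 1*(-2215) = (30*(√(6 + 0) - 2)² - ⅕) - 1*(-2215) = (30*(√6 - 2)² - ⅕) + 2215 = (30*(-2 + √6)² - ⅕) + 2215 = (-⅕ + 30*(-2 + √6)²) + 2215 = 11074/5 + 30*(-2 + √6)²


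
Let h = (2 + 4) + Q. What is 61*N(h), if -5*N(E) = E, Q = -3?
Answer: -183/5 ≈ -36.600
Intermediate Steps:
h = 3 (h = (2 + 4) - 3 = 6 - 3 = 3)
N(E) = -E/5
61*N(h) = 61*(-⅕*3) = 61*(-⅗) = -183/5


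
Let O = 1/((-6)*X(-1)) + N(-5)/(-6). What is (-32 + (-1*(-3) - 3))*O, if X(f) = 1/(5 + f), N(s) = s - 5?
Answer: -32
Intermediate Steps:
N(s) = -5 + s
O = 1 (O = 1/((-6)*(1/(5 - 1))) + (-5 - 5)/(-6) = -1/(6*(1/4)) - 10*(-⅙) = -1/(6*¼) + 5/3 = -⅙*4 + 5/3 = -⅔ + 5/3 = 1)
(-32 + (-1*(-3) - 3))*O = (-32 + (-1*(-3) - 3))*1 = (-32 + (3 - 3))*1 = (-32 + 0)*1 = -32*1 = -32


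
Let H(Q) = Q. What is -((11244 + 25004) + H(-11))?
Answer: -36237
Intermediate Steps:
-((11244 + 25004) + H(-11)) = -((11244 + 25004) - 11) = -(36248 - 11) = -1*36237 = -36237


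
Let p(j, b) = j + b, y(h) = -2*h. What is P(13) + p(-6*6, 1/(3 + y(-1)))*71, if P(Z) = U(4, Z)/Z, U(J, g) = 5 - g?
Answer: -165257/65 ≈ -2542.4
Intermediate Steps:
P(Z) = (5 - Z)/Z
p(j, b) = b + j
P(13) + p(-6*6, 1/(3 + y(-1)))*71 = (5 - 1*13)/13 + (1/(3 - 2*(-1)) - 6*6)*71 = (5 - 13)/13 + (1/(3 + 2) - 36)*71 = (1/13)*(-8) + (1/5 - 36)*71 = -8/13 + (⅕ - 36)*71 = -8/13 - 179/5*71 = -8/13 - 12709/5 = -165257/65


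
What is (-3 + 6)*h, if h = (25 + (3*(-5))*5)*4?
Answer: -600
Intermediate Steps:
h = -200 (h = (25 - 15*5)*4 = (25 - 75)*4 = -50*4 = -200)
(-3 + 6)*h = (-3 + 6)*(-200) = 3*(-200) = -600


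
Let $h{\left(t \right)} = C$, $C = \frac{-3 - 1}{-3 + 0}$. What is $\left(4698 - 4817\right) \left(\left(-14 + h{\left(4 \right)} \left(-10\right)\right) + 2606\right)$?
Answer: $- \frac{920584}{3} \approx -3.0686 \cdot 10^{5}$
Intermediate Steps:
$C = \frac{4}{3}$ ($C = - \frac{4}{-3} = \left(-4\right) \left(- \frac{1}{3}\right) = \frac{4}{3} \approx 1.3333$)
$h{\left(t \right)} = \frac{4}{3}$
$\left(4698 - 4817\right) \left(\left(-14 + h{\left(4 \right)} \left(-10\right)\right) + 2606\right) = \left(4698 - 4817\right) \left(\left(-14 + \frac{4}{3} \left(-10\right)\right) + 2606\right) = - 119 \left(\left(-14 - \frac{40}{3}\right) + 2606\right) = - 119 \left(- \frac{82}{3} + 2606\right) = \left(-119\right) \frac{7736}{3} = - \frac{920584}{3}$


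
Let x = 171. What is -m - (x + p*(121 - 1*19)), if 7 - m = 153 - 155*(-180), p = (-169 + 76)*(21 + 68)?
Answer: 872129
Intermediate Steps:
p = -8277 (p = -93*89 = -8277)
m = -28046 (m = 7 - (153 - 155*(-180)) = 7 - (153 + 27900) = 7 - 1*28053 = 7 - 28053 = -28046)
-m - (x + p*(121 - 1*19)) = -1*(-28046) - (171 - 8277*(121 - 1*19)) = 28046 - (171 - 8277*(121 - 19)) = 28046 - (171 - 8277*102) = 28046 - (171 - 844254) = 28046 - 1*(-844083) = 28046 + 844083 = 872129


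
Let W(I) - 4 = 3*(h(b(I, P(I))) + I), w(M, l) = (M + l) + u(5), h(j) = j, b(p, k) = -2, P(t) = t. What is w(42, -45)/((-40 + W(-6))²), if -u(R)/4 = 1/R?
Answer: -19/18000 ≈ -0.0010556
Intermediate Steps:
u(R) = -4/R
w(M, l) = -⅘ + M + l (w(M, l) = (M + l) - 4/5 = (M + l) - 4*⅕ = (M + l) - ⅘ = -⅘ + M + l)
W(I) = -2 + 3*I (W(I) = 4 + 3*(-2 + I) = 4 + (-6 + 3*I) = -2 + 3*I)
w(42, -45)/((-40 + W(-6))²) = (-⅘ + 42 - 45)/((-40 + (-2 + 3*(-6)))²) = -19/(5*(-40 + (-2 - 18))²) = -19/(5*(-40 - 20)²) = -19/(5*((-60)²)) = -19/5/3600 = -19/5*1/3600 = -19/18000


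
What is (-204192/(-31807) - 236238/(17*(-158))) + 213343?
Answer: 536315395096/2512753 ≈ 2.1344e+5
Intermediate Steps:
(-204192/(-31807) - 236238/(17*(-158))) + 213343 = (-204192*(-1/31807) - 236238/(-2686)) + 213343 = (204192/31807 - 236238*(-1/2686)) + 213343 = (204192/31807 + 118119/1343) + 213343 = 237131817/2512753 + 213343 = 536315395096/2512753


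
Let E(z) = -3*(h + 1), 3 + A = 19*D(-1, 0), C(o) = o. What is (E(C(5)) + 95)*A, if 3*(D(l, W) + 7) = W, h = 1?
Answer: -12104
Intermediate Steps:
D(l, W) = -7 + W/3
A = -136 (A = -3 + 19*(-7 + (⅓)*0) = -3 + 19*(-7 + 0) = -3 + 19*(-7) = -3 - 133 = -136)
E(z) = -6 (E(z) = -3*(1 + 1) = -3*2 = -6)
(E(C(5)) + 95)*A = (-6 + 95)*(-136) = 89*(-136) = -12104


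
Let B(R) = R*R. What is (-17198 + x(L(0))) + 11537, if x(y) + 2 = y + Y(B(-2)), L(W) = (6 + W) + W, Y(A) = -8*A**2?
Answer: -5785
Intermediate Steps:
B(R) = R**2
L(W) = 6 + 2*W
x(y) = -130 + y (x(y) = -2 + (y - 8*((-2)**2)**2) = -2 + (y - 8*4**2) = -2 + (y - 8*16) = -2 + (y - 128) = -2 + (-128 + y) = -130 + y)
(-17198 + x(L(0))) + 11537 = (-17198 + (-130 + (6 + 2*0))) + 11537 = (-17198 + (-130 + (6 + 0))) + 11537 = (-17198 + (-130 + 6)) + 11537 = (-17198 - 124) + 11537 = -17322 + 11537 = -5785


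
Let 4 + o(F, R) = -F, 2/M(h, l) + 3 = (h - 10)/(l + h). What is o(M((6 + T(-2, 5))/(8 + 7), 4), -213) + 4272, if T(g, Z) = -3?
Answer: 34147/8 ≈ 4268.4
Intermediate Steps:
M(h, l) = 2/(-3 + (-10 + h)/(h + l)) (M(h, l) = 2/(-3 + (h - 10)/(l + h)) = 2/(-3 + (-10 + h)/(h + l)))
o(F, R) = -4 - F
o(M((6 + T(-2, 5))/(8 + 7), 4), -213) + 4272 = (-4 - 2*(-(6 - 3)/(8 + 7) - 1*4)/(10 + 2*((6 - 3)/(8 + 7)) + 3*4)) + 4272 = (-4 - 2*(-3/15 - 4)/(10 + 2*(3/15) + 12)) + 4272 = (-4 - 2*(-3/15 - 4)/(10 + 2*(3*(1/15)) + 12)) + 4272 = (-4 - 2*(-1*⅕ - 4)/(10 + 2*(⅕) + 12)) + 4272 = (-4 - 2*(-⅕ - 4)/(10 + ⅖ + 12)) + 4272 = (-4 - 2*(-21)/(112/5*5)) + 4272 = (-4 - 2*5*(-21)/(112*5)) + 4272 = (-4 - 1*(-3/8)) + 4272 = (-4 + 3/8) + 4272 = -29/8 + 4272 = 34147/8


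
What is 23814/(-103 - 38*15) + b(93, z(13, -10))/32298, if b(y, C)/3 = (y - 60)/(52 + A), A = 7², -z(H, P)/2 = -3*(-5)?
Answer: -25894511715/731797318 ≈ -35.385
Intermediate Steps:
z(H, P) = -30 (z(H, P) = -(-6)*(-5) = -2*15 = -30)
A = 49
b(y, C) = -180/101 + 3*y/101 (b(y, C) = 3*((y - 60)/(52 + 49)) = 3*((-60 + y)/101) = 3*((-60 + y)*(1/101)) = 3*(-60/101 + y/101) = -180/101 + 3*y/101)
23814/(-103 - 38*15) + b(93, z(13, -10))/32298 = 23814/(-103 - 38*15) + (-180/101 + (3/101)*93)/32298 = 23814/(-103 - 570) + (-180/101 + 279/101)*(1/32298) = 23814/(-673) + (99/101)*(1/32298) = 23814*(-1/673) + 33/1087366 = -23814/673 + 33/1087366 = -25894511715/731797318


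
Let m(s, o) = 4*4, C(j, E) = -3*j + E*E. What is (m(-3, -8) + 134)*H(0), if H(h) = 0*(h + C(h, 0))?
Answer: 0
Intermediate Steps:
C(j, E) = E² - 3*j (C(j, E) = -3*j + E² = E² - 3*j)
m(s, o) = 16
H(h) = 0 (H(h) = 0*(h + (0² - 3*h)) = 0*(h + (0 - 3*h)) = 0*(h - 3*h) = 0*(-2*h) = 0)
(m(-3, -8) + 134)*H(0) = (16 + 134)*0 = 150*0 = 0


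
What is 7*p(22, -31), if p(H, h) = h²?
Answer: 6727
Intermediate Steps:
7*p(22, -31) = 7*(-31)² = 7*961 = 6727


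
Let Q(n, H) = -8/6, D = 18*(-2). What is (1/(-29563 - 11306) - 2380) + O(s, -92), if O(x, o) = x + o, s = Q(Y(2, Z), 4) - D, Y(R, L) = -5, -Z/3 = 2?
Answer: -99611377/40869 ≈ -2437.3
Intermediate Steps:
Z = -6 (Z = -3*2 = -6)
D = -36
Q(n, H) = -4/3 (Q(n, H) = -8*1/6 = -4/3)
s = 104/3 (s = -4/3 - 1*(-36) = -4/3 + 36 = 104/3 ≈ 34.667)
O(x, o) = o + x
(1/(-29563 - 11306) - 2380) + O(s, -92) = (1/(-29563 - 11306) - 2380) + (-92 + 104/3) = (1/(-40869) - 2380) - 172/3 = (-1/40869 - 2380) - 172/3 = -97268221/40869 - 172/3 = -99611377/40869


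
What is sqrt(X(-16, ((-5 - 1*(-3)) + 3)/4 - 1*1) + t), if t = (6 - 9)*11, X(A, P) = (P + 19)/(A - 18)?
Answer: I*sqrt(155074)/68 ≈ 5.7911*I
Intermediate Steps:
X(A, P) = (19 + P)/(-18 + A)
t = -33 (t = -3*11 = -33)
sqrt(X(-16, ((-5 - 1*(-3)) + 3)/4 - 1*1) + t) = sqrt((19 + (((-5 - 1*(-3)) + 3)/4 - 1*1))/(-18 - 16) - 33) = sqrt((19 + (((-5 + 3) + 3)*(1/4) - 1))/(-34) - 33) = sqrt(-(19 + ((-2 + 3)*(1/4) - 1))/34 - 33) = sqrt(-(19 + (1*(1/4) - 1))/34 - 33) = sqrt(-(19 + (1/4 - 1))/34 - 33) = sqrt(-(19 - 3/4)/34 - 33) = sqrt(-1/34*73/4 - 33) = sqrt(-73/136 - 33) = sqrt(-4561/136) = I*sqrt(155074)/68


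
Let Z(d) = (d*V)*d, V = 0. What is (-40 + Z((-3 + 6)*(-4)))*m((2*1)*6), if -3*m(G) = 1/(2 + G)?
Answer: 20/21 ≈ 0.95238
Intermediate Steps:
m(G) = -1/(3*(2 + G))
Z(d) = 0 (Z(d) = (d*0)*d = 0*d = 0)
(-40 + Z((-3 + 6)*(-4)))*m((2*1)*6) = (-40 + 0)*(-1/(6 + 3*((2*1)*6))) = -(-40)/(6 + 3*(2*6)) = -(-40)/(6 + 3*12) = -(-40)/(6 + 36) = -(-40)/42 = -40*(-1/42) = 20/21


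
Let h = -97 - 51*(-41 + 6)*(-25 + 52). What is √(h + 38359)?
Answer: √86457 ≈ 294.04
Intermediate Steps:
h = 48098 (h = -97 - (-1785)*27 = -97 - 51*(-945) = -97 + 48195 = 48098)
√(h + 38359) = √(48098 + 38359) = √86457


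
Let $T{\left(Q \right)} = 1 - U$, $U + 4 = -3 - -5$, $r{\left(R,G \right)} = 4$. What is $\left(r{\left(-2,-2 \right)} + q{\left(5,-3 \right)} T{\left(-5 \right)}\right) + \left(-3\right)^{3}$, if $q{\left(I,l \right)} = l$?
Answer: $-32$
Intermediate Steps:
$U = -2$ ($U = -4 - -2 = -4 + \left(-3 + 5\right) = -4 + 2 = -2$)
$T{\left(Q \right)} = 3$ ($T{\left(Q \right)} = 1 - -2 = 1 + 2 = 3$)
$\left(r{\left(-2,-2 \right)} + q{\left(5,-3 \right)} T{\left(-5 \right)}\right) + \left(-3\right)^{3} = \left(4 - 9\right) + \left(-3\right)^{3} = \left(4 - 9\right) - 27 = -5 - 27 = -32$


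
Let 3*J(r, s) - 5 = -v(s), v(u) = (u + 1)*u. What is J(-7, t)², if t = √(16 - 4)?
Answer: 61/9 + 28*√3/9 ≈ 12.166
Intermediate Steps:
v(u) = u*(1 + u) (v(u) = (1 + u)*u = u*(1 + u))
t = 2*√3 (t = √12 = 2*√3 ≈ 3.4641)
J(r, s) = 5/3 - s*(1 + s)/3 (J(r, s) = 5/3 + (-s*(1 + s))/3 = 5/3 - s*(1 + s)/3)
J(-7, t)² = (5/3 - 2*√3*(1 + 2*√3)/3)²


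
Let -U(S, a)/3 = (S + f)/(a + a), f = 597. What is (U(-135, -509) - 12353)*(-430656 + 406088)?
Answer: 154458622912/509 ≈ 3.0346e+8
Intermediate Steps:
U(S, a) = -3*(597 + S)/(2*a) (U(S, a) = -3*(S + 597)/(a + a) = -3*(597 + S)/(2*a))
(U(-135, -509) - 12353)*(-430656 + 406088) = ((3/2)*(-597 - 1*(-135))/(-509) - 12353)*(-430656 + 406088) = ((3/2)*(-1/509)*(-597 + 135) - 12353)*(-24568) = ((3/2)*(-1/509)*(-462) - 12353)*(-24568) = (693/509 - 12353)*(-24568) = -6286984/509*(-24568) = 154458622912/509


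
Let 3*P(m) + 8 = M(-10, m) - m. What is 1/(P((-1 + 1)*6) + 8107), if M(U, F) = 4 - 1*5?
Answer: 1/8104 ≈ 0.00012340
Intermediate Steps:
M(U, F) = -1 (M(U, F) = 4 - 5 = -1)
P(m) = -3 - m/3 (P(m) = -8/3 + (-1 - m)/3 = -8/3 + (-⅓ - m/3) = -3 - m/3)
1/(P((-1 + 1)*6) + 8107) = 1/((-3 - (-1 + 1)*6/3) + 8107) = 1/((-3 - 0*6) + 8107) = 1/((-3 - ⅓*0) + 8107) = 1/((-3 + 0) + 8107) = 1/(-3 + 8107) = 1/8104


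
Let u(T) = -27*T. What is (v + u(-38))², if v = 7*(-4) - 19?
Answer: 958441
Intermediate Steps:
v = -47 (v = -28 - 19 = -47)
(v + u(-38))² = (-47 - 27*(-38))² = (-47 + 1026)² = 979² = 958441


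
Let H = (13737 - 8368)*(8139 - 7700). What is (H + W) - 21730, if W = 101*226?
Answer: 2358087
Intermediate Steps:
W = 22826
H = 2356991 (H = 5369*439 = 2356991)
(H + W) - 21730 = (2356991 + 22826) - 21730 = 2379817 - 21730 = 2358087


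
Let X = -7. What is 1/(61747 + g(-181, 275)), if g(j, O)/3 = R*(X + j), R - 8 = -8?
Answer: 1/61747 ≈ 1.6195e-5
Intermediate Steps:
R = 0 (R = 8 - 8 = 0)
g(j, O) = 0 (g(j, O) = 3*(0*(-7 + j)) = 3*0 = 0)
1/(61747 + g(-181, 275)) = 1/(61747 + 0) = 1/61747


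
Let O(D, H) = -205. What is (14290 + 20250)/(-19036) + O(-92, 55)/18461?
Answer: -160386330/87855899 ≈ -1.8256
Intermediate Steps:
(14290 + 20250)/(-19036) + O(-92, 55)/18461 = (14290 + 20250)/(-19036) - 205/18461 = 34540*(-1/19036) - 205*1/18461 = -8635/4759 - 205/18461 = -160386330/87855899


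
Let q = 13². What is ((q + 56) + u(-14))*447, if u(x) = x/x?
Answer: 101022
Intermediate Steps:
q = 169
u(x) = 1
((q + 56) + u(-14))*447 = ((169 + 56) + 1)*447 = (225 + 1)*447 = 226*447 = 101022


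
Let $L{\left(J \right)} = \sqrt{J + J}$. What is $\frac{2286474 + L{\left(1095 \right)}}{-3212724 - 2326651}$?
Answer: $- \frac{2286474}{5539375} - \frac{\sqrt{2190}}{5539375} \approx -0.41278$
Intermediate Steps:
$L{\left(J \right)} = \sqrt{2} \sqrt{J}$ ($L{\left(J \right)} = \sqrt{2 J} = \sqrt{2} \sqrt{J}$)
$\frac{2286474 + L{\left(1095 \right)}}{-3212724 - 2326651} = \frac{2286474 + \sqrt{2} \sqrt{1095}}{-3212724 - 2326651} = \frac{2286474 + \sqrt{2190}}{-5539375} = \left(2286474 + \sqrt{2190}\right) \left(- \frac{1}{5539375}\right) = - \frac{2286474}{5539375} - \frac{\sqrt{2190}}{5539375}$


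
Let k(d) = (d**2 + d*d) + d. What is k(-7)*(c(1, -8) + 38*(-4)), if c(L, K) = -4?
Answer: -14196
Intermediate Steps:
k(d) = d + 2*d**2 (k(d) = (d**2 + d**2) + d = 2*d**2 + d = d + 2*d**2)
k(-7)*(c(1, -8) + 38*(-4)) = (-7*(1 + 2*(-7)))*(-4 + 38*(-4)) = (-7*(1 - 14))*(-4 - 152) = -7*(-13)*(-156) = 91*(-156) = -14196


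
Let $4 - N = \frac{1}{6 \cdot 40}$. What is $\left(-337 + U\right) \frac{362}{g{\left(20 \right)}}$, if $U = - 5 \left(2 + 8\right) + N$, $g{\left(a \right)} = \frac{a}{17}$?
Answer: $- \frac{282840917}{2400} \approx -1.1785 \cdot 10^{5}$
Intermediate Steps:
$g{\left(a \right)} = \frac{a}{17}$ ($g{\left(a \right)} = a \frac{1}{17} = \frac{a}{17}$)
$N = \frac{959}{240}$ ($N = 4 - \frac{1}{6 \cdot 40} = 4 - \frac{1}{240} = \frac{959}{240} \approx 3.9958$)
$U = - \frac{11041}{240}$ ($U = - 5 \left(2 + 8\right) + \frac{959}{240} = \left(-5\right) 10 + \frac{959}{240} = -50 + \frac{959}{240} = - \frac{11041}{240} \approx -46.004$)
$\left(-337 + U\right) \frac{362}{g{\left(20 \right)}} = \left(-337 - \frac{11041}{240}\right) \frac{362}{\frac{1}{17} \cdot 20} = - \frac{91921 \frac{362}{\frac{20}{17}}}{240} = - \frac{91921 \cdot 362 \cdot \frac{17}{20}}{240} = \left(- \frac{91921}{240}\right) \frac{3077}{10} = - \frac{282840917}{2400}$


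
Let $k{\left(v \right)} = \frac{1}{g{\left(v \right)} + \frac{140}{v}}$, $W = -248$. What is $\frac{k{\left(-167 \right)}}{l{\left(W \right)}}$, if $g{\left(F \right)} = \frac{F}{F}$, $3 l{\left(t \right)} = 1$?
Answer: $\frac{167}{9} \approx 18.556$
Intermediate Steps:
$l{\left(t \right)} = \frac{1}{3}$ ($l{\left(t \right)} = \frac{1}{3} \cdot 1 = \frac{1}{3}$)
$g{\left(F \right)} = 1$
$k{\left(v \right)} = \frac{1}{1 + \frac{140}{v}}$
$\frac{k{\left(-167 \right)}}{l{\left(W \right)}} = - \frac{167}{140 - 167} \frac{1}{\frac{1}{3}} = - \frac{167}{-27} \cdot 3 = \left(-167\right) \left(- \frac{1}{27}\right) 3 = \frac{167}{27} \cdot 3 = \frac{167}{9}$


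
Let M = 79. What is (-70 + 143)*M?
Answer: 5767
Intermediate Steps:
(-70 + 143)*M = (-70 + 143)*79 = 73*79 = 5767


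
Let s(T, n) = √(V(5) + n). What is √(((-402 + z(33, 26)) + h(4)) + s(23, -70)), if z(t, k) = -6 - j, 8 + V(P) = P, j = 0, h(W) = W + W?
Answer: √(-400 + I*√73) ≈ 0.2136 + 20.001*I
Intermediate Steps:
h(W) = 2*W
V(P) = -8 + P
z(t, k) = -6 (z(t, k) = -6 - 1*0 = -6 + 0 = -6)
s(T, n) = √(-3 + n) (s(T, n) = √((-8 + 5) + n) = √(-3 + n))
√(((-402 + z(33, 26)) + h(4)) + s(23, -70)) = √(((-402 - 6) + 2*4) + √(-3 - 70)) = √((-408 + 8) + √(-73)) = √(-400 + I*√73)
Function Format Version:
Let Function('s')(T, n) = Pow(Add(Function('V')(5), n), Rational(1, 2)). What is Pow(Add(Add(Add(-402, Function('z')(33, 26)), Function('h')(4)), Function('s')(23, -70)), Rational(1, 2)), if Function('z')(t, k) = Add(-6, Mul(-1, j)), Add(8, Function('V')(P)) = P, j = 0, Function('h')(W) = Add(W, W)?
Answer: Pow(Add(-400, Mul(I, Pow(73, Rational(1, 2)))), Rational(1, 2)) ≈ Add(0.2136, Mul(20.001, I))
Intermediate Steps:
Function('h')(W) = Mul(2, W)
Function('V')(P) = Add(-8, P)
Function('z')(t, k) = -6 (Function('z')(t, k) = Add(-6, Mul(-1, 0)) = Add(-6, 0) = -6)
Function('s')(T, n) = Pow(Add(-3, n), Rational(1, 2)) (Function('s')(T, n) = Pow(Add(Add(-8, 5), n), Rational(1, 2)) = Pow(Add(-3, n), Rational(1, 2)))
Pow(Add(Add(Add(-402, Function('z')(33, 26)), Function('h')(4)), Function('s')(23, -70)), Rational(1, 2)) = Pow(Add(Add(Add(-402, -6), Mul(2, 4)), Pow(Add(-3, -70), Rational(1, 2))), Rational(1, 2)) = Pow(Add(Add(-408, 8), Pow(-73, Rational(1, 2))), Rational(1, 2)) = Pow(Add(-400, Mul(I, Pow(73, Rational(1, 2)))), Rational(1, 2))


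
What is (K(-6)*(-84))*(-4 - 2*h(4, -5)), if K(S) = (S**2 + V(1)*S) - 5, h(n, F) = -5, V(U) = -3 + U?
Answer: -21672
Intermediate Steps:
K(S) = -5 + S**2 - 2*S (K(S) = (S**2 + (-3 + 1)*S) - 5 = (S**2 - 2*S) - 5 = -5 + S**2 - 2*S)
(K(-6)*(-84))*(-4 - 2*h(4, -5)) = ((-5 + (-6)**2 - 2*(-6))*(-84))*(-4 - 2*(-5)) = ((-5 + 36 + 12)*(-84))*(-4 + 10) = (43*(-84))*6 = -3612*6 = -21672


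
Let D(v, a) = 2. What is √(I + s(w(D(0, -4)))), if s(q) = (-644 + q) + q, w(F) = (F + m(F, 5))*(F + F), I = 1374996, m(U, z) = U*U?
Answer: 40*√859 ≈ 1172.3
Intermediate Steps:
m(U, z) = U²
w(F) = 2*F*(F + F²) (w(F) = (F + F²)*(F + F) = (F + F²)*(2*F) = 2*F*(F + F²))
s(q) = -644 + 2*q
√(I + s(w(D(0, -4)))) = √(1374996 + (-644 + 2*(2*2²*(1 + 2)))) = √(1374996 + (-644 + 2*(2*4*3))) = √(1374996 + (-644 + 2*24)) = √(1374996 + (-644 + 48)) = √(1374996 - 596) = √1374400 = 40*√859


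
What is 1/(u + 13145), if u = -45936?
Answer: -1/32791 ≈ -3.0496e-5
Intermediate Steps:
1/(u + 13145) = 1/(-45936 + 13145) = 1/(-32791) = -1/32791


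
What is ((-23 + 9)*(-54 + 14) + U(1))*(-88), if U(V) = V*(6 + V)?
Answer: -49896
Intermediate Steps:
((-23 + 9)*(-54 + 14) + U(1))*(-88) = ((-23 + 9)*(-54 + 14) + 1*(6 + 1))*(-88) = (-14*(-40) + 1*7)*(-88) = (560 + 7)*(-88) = 567*(-88) = -49896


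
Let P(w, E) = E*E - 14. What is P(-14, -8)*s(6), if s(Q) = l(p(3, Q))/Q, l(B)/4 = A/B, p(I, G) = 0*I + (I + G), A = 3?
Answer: 100/9 ≈ 11.111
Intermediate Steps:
p(I, G) = G + I (p(I, G) = 0 + (G + I) = G + I)
l(B) = 12/B (l(B) = 4*(3/B) = 12/B)
P(w, E) = -14 + E² (P(w, E) = E² - 14 = -14 + E²)
s(Q) = 12/(Q*(3 + Q)) (s(Q) = (12/(Q + 3))/Q = (12/(3 + Q))/Q = 12/(Q*(3 + Q)))
P(-14, -8)*s(6) = (-14 + (-8)²)*(12/(6*(3 + 6))) = (-14 + 64)*(12*(⅙)/9) = 50*(12*(⅙)*(⅑)) = 50*(2/9) = 100/9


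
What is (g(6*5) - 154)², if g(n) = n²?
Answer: 556516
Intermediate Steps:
(g(6*5) - 154)² = ((6*5)² - 154)² = (30² - 154)² = (900 - 154)² = 746² = 556516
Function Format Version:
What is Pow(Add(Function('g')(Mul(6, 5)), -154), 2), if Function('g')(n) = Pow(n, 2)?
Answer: 556516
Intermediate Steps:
Pow(Add(Function('g')(Mul(6, 5)), -154), 2) = Pow(Add(Pow(Mul(6, 5), 2), -154), 2) = Pow(Add(Pow(30, 2), -154), 2) = Pow(Add(900, -154), 2) = Pow(746, 2) = 556516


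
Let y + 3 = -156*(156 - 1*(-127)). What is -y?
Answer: 44151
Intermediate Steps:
y = -44151 (y = -3 - 156*(156 - 1*(-127)) = -3 - 156*(156 + 127) = -3 - 156*283 = -3 - 44148 = -44151)
-y = -1*(-44151) = 44151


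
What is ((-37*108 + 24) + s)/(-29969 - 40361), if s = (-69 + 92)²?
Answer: 3443/70330 ≈ 0.048955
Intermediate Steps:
s = 529 (s = 23² = 529)
((-37*108 + 24) + s)/(-29969 - 40361) = ((-37*108 + 24) + 529)/(-29969 - 40361) = ((-3996 + 24) + 529)/(-70330) = (-3972 + 529)*(-1/70330) = -3443*(-1/70330) = 3443/70330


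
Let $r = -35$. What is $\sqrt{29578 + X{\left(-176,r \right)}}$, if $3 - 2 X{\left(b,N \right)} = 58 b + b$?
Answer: $\frac{3 \sqrt{15454}}{2} \approx 186.47$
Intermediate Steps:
$X{\left(b,N \right)} = \frac{3}{2} - \frac{59 b}{2}$ ($X{\left(b,N \right)} = \frac{3}{2} - \frac{58 b + b}{2} = \frac{3}{2} - \frac{59 b}{2}$)
$\sqrt{29578 + X{\left(-176,r \right)}} = \sqrt{29578 + \left(\frac{3}{2} - -5192\right)} = \sqrt{29578 + \left(\frac{3}{2} + 5192\right)} = \sqrt{29578 + \frac{10387}{2}} = \sqrt{\frac{69543}{2}} = \frac{3 \sqrt{15454}}{2}$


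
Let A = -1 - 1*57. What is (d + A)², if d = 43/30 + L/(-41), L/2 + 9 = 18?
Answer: 4916393689/1512900 ≈ 3249.6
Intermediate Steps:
L = 18 (L = -18 + 2*18 = -18 + 36 = 18)
A = -58 (A = -1 - 57 = -58)
d = 1223/1230 (d = 43/30 + 18/(-41) = 43*(1/30) + 18*(-1/41) = 43/30 - 18/41 = 1223/1230 ≈ 0.99431)
(d + A)² = (1223/1230 - 58)² = (-70117/1230)² = 4916393689/1512900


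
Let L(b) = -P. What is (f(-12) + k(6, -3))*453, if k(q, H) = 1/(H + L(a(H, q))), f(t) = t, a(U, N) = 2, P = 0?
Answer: -5587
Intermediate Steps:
L(b) = 0 (L(b) = -1*0 = 0)
k(q, H) = 1/H (k(q, H) = 1/(H + 0) = 1/H)
(f(-12) + k(6, -3))*453 = (-12 + 1/(-3))*453 = (-12 - 1/3)*453 = -37/3*453 = -5587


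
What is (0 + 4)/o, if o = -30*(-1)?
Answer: 2/15 ≈ 0.13333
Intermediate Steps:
o = 30
(0 + 4)/o = (0 + 4)/30 = (1/30)*4 = 2/15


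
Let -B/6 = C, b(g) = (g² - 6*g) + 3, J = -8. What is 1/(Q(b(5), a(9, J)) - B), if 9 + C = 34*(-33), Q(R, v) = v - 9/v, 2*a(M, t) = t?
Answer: -4/27151 ≈ -0.00014732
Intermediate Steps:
a(M, t) = t/2
b(g) = 3 + g² - 6*g
C = -1131 (C = -9 + 34*(-33) = -9 - 1122 = -1131)
B = 6786 (B = -6*(-1131) = 6786)
1/(Q(b(5), a(9, J)) - B) = 1/(((½)*(-8) - 9/((½)*(-8))) - 1*6786) = 1/((-4 - 9/(-4)) - 6786) = 1/((-4 - 9*(-¼)) - 6786) = 1/((-4 + 9/4) - 6786) = 1/(-7/4 - 6786) = 1/(-27151/4) = -4/27151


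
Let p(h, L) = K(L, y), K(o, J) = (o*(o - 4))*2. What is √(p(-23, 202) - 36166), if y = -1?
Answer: √43826 ≈ 209.35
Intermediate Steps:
K(o, J) = 2*o*(-4 + o) (K(o, J) = (o*(-4 + o))*2 = 2*o*(-4 + o))
p(h, L) = 2*L*(-4 + L)
√(p(-23, 202) - 36166) = √(2*202*(-4 + 202) - 36166) = √(2*202*198 - 36166) = √(79992 - 36166) = √43826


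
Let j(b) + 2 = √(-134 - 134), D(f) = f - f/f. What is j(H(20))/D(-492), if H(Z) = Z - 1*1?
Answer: 2/493 - 2*I*√67/493 ≈ 0.0040568 - 0.033206*I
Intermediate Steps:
H(Z) = -1 + Z (H(Z) = Z - 1 = -1 + Z)
D(f) = -1 + f (D(f) = f - 1*1 = f - 1 = -1 + f)
j(b) = -2 + 2*I*√67 (j(b) = -2 + √(-134 - 134) = -2 + √(-268) = -2 + 2*I*√67)
j(H(20))/D(-492) = (-2 + 2*I*√67)/(-1 - 492) = (-2 + 2*I*√67)/(-493) = (-2 + 2*I*√67)*(-1/493) = 2/493 - 2*I*√67/493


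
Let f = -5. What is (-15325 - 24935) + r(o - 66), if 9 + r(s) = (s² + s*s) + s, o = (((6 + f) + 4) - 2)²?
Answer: -33828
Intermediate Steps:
o = 9 (o = (((6 - 5) + 4) - 2)² = ((1 + 4) - 2)² = (5 - 2)² = 3² = 9)
r(s) = -9 + s + 2*s² (r(s) = -9 + ((s² + s*s) + s) = -9 + ((s² + s²) + s) = -9 + (2*s² + s) = -9 + (s + 2*s²) = -9 + s + 2*s²)
(-15325 - 24935) + r(o - 66) = (-15325 - 24935) + (-9 + (9 - 66) + 2*(9 - 66)²) = -40260 + (-9 - 57 + 2*(-57)²) = -40260 + (-9 - 57 + 2*3249) = -40260 + (-9 - 57 + 6498) = -40260 + 6432 = -33828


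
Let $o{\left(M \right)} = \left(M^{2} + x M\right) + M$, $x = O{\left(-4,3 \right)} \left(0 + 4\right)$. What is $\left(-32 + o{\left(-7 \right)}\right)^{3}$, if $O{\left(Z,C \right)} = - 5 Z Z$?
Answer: $11390625000$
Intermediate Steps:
$O{\left(Z,C \right)} = - 5 Z^{2}$
$x = -320$ ($x = - 5 \left(-4\right)^{2} \left(0 + 4\right) = \left(-5\right) 16 \cdot 4 = \left(-80\right) 4 = -320$)
$o{\left(M \right)} = M^{2} - 319 M$ ($o{\left(M \right)} = \left(M^{2} - 320 M\right) + M = M^{2} - 319 M$)
$\left(-32 + o{\left(-7 \right)}\right)^{3} = \left(-32 - 7 \left(-319 - 7\right)\right)^{3} = \left(-32 - -2282\right)^{3} = \left(-32 + 2282\right)^{3} = 2250^{3} = 11390625000$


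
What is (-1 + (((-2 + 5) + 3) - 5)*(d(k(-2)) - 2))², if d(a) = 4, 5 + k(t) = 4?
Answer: 1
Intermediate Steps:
k(t) = -1 (k(t) = -5 + 4 = -1)
(-1 + (((-2 + 5) + 3) - 5)*(d(k(-2)) - 2))² = (-1 + (((-2 + 5) + 3) - 5)*(4 - 2))² = (-1 + ((3 + 3) - 5)*2)² = (-1 + (6 - 5)*2)² = (-1 + 1*2)² = (-1 + 2)² = 1² = 1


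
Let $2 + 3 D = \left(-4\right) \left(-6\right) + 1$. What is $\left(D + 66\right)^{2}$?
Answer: $\frac{48841}{9} \approx 5426.8$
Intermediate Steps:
$D = \frac{23}{3}$ ($D = - \frac{2}{3} + \frac{\left(-4\right) \left(-6\right) + 1}{3} = - \frac{2}{3} + \frac{24 + 1}{3} = - \frac{2}{3} + \frac{1}{3} \cdot 25 = - \frac{2}{3} + \frac{25}{3} = \frac{23}{3} \approx 7.6667$)
$\left(D + 66\right)^{2} = \left(\frac{23}{3} + 66\right)^{2} = \left(\frac{221}{3}\right)^{2} = \frac{48841}{9}$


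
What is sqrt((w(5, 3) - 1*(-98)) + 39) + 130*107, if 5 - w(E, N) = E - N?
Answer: 13910 + 2*sqrt(35) ≈ 13922.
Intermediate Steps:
w(E, N) = 5 + N - E (w(E, N) = 5 - (E - N) = 5 + (N - E) = 5 + N - E)
sqrt((w(5, 3) - 1*(-98)) + 39) + 130*107 = sqrt(((5 + 3 - 1*5) - 1*(-98)) + 39) + 130*107 = sqrt(((5 + 3 - 5) + 98) + 39) + 13910 = sqrt((3 + 98) + 39) + 13910 = sqrt(101 + 39) + 13910 = sqrt(140) + 13910 = 2*sqrt(35) + 13910 = 13910 + 2*sqrt(35)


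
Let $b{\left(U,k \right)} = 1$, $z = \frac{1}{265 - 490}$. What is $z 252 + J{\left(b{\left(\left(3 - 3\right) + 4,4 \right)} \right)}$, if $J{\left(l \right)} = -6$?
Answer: $- \frac{178}{25} \approx -7.12$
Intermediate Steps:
$z = - \frac{1}{225}$ ($z = \frac{1}{-225} = - \frac{1}{225} \approx -0.0044444$)
$z 252 + J{\left(b{\left(\left(3 - 3\right) + 4,4 \right)} \right)} = \left(- \frac{1}{225}\right) 252 - 6 = - \frac{28}{25} - 6 = - \frac{178}{25}$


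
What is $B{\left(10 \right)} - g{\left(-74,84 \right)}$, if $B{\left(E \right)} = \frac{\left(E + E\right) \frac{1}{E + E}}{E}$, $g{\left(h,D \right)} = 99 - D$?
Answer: $- \frac{149}{10} \approx -14.9$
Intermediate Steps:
$B{\left(E \right)} = \frac{1}{E}$ ($B{\left(E \right)} = \frac{2 E \frac{1}{2 E}}{E} = 1 \frac{1}{E} = \frac{1}{E}$)
$B{\left(10 \right)} - g{\left(-74,84 \right)} = \frac{1}{10} - \left(99 - 84\right) = \frac{1}{10} - 15 = - \frac{149}{10}$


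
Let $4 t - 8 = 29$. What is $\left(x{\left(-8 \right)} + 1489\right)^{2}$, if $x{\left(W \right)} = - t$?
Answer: $\frac{35034561}{16} \approx 2.1897 \cdot 10^{6}$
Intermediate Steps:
$t = \frac{37}{4}$ ($t = 2 + \frac{1}{4} \cdot 29 = 2 + \frac{29}{4} = \frac{37}{4} \approx 9.25$)
$x{\left(W \right)} = - \frac{37}{4}$ ($x{\left(W \right)} = \left(-1\right) \frac{37}{4} = - \frac{37}{4}$)
$\left(x{\left(-8 \right)} + 1489\right)^{2} = \left(- \frac{37}{4} + 1489\right)^{2} = \left(\frac{5919}{4}\right)^{2} = \frac{35034561}{16}$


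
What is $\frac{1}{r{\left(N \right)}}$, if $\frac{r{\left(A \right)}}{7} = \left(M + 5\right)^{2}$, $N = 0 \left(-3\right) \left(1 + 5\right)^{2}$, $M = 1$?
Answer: $\frac{1}{252} \approx 0.0039683$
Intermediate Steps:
$N = 0$ ($N = 0 \cdot 6^{2} = 0 \cdot 36 = 0$)
$r{\left(A \right)} = 252$ ($r{\left(A \right)} = 7 \left(1 + 5\right)^{2} = 7 \cdot 6^{2} = 7 \cdot 36 = 252$)
$\frac{1}{r{\left(N \right)}} = \frac{1}{252}$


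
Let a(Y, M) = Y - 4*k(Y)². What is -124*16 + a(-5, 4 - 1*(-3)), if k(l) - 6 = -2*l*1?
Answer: -3013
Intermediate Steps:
k(l) = 6 - 2*l (k(l) = 6 - 2*l*1 = 6 - 2*l)
a(Y, M) = Y - 4*(6 - 2*Y)²
-124*16 + a(-5, 4 - 1*(-3)) = -124*16 + (-5 - 16*(-3 - 5)²) = -1984 + (-5 - 16*(-8)²) = -1984 + (-5 - 16*64) = -1984 + (-5 - 1024) = -1984 - 1029 = -3013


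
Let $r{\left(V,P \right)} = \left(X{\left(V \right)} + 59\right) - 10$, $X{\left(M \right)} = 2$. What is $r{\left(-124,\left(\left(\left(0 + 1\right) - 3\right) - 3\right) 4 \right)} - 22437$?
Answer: $-22386$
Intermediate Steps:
$r{\left(V,P \right)} = 51$ ($r{\left(V,P \right)} = \left(2 + 59\right) - 10 = 61 - 10 = 51$)
$r{\left(-124,\left(\left(\left(0 + 1\right) - 3\right) - 3\right) 4 \right)} - 22437 = 51 - 22437 = -22386$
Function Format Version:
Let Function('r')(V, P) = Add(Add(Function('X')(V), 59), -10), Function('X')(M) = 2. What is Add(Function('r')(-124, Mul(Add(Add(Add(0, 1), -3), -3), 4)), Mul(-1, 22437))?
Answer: -22386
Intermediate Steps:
Function('r')(V, P) = 51 (Function('r')(V, P) = Add(Add(2, 59), -10) = Add(61, -10) = 51)
Add(Function('r')(-124, Mul(Add(Add(Add(0, 1), -3), -3), 4)), Mul(-1, 22437)) = Add(51, Mul(-1, 22437)) = Add(51, -22437) = -22386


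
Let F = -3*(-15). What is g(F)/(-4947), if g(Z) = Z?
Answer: -15/1649 ≈ -0.0090964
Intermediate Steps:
F = 45
g(F)/(-4947) = 45/(-4947) = 45*(-1/4947) = -15/1649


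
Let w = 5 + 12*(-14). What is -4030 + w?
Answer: -4193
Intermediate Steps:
w = -163 (w = 5 - 168 = -163)
-4030 + w = -4030 - 163 = -4193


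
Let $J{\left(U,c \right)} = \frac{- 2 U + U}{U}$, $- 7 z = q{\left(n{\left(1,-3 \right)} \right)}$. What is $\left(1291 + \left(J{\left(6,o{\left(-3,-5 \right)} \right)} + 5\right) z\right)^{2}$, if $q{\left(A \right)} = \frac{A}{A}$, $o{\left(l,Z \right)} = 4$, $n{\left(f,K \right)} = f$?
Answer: $\frac{81595089}{49} \approx 1.6652 \cdot 10^{6}$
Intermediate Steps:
$q{\left(A \right)} = 1$
$z = - \frac{1}{7}$ ($z = \left(- \frac{1}{7}\right) 1 = - \frac{1}{7} \approx -0.14286$)
$J{\left(U,c \right)} = -1$ ($J{\left(U,c \right)} = \frac{\left(-1\right) U}{U} = -1$)
$\left(1291 + \left(J{\left(6,o{\left(-3,-5 \right)} \right)} + 5\right) z\right)^{2} = \left(1291 + \left(-1 + 5\right) \left(- \frac{1}{7}\right)\right)^{2} = \left(1291 + 4 \left(- \frac{1}{7}\right)\right)^{2} = \left(1291 - \frac{4}{7}\right)^{2} = \left(\frac{9033}{7}\right)^{2} = \frac{81595089}{49}$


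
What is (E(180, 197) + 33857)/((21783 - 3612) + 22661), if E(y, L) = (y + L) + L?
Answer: 34431/40832 ≈ 0.84324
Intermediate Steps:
E(y, L) = y + 2*L (E(y, L) = (L + y) + L = y + 2*L)
(E(180, 197) + 33857)/((21783 - 3612) + 22661) = ((180 + 2*197) + 33857)/((21783 - 3612) + 22661) = ((180 + 394) + 33857)/(18171 + 22661) = (574 + 33857)/40832 = 34431*(1/40832) = 34431/40832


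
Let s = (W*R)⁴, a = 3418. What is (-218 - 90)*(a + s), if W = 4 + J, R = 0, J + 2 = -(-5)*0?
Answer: -1052744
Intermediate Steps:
J = -2 (J = -2 - (-5)*0 = -2 - 1*0 = -2 + 0 = -2)
W = 2 (W = 4 - 2 = 2)
s = 0 (s = (2*0)⁴ = 0⁴ = 0)
(-218 - 90)*(a + s) = (-218 - 90)*(3418 + 0) = -308*3418 = -1052744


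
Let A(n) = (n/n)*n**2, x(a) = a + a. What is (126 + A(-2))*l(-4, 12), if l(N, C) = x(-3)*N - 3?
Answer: 2730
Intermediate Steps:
x(a) = 2*a
l(N, C) = -3 - 6*N (l(N, C) = (2*(-3))*N - 3 = -6*N - 3 = -3 - 6*N)
A(n) = n**2 (A(n) = 1*n**2 = n**2)
(126 + A(-2))*l(-4, 12) = (126 + (-2)**2)*(-3 - 6*(-4)) = (126 + 4)*(-3 + 24) = 130*21 = 2730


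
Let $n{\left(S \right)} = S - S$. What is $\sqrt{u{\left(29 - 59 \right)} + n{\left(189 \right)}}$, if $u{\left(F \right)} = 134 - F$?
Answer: $2 \sqrt{41} \approx 12.806$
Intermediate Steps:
$n{\left(S \right)} = 0$
$\sqrt{u{\left(29 - 59 \right)} + n{\left(189 \right)}} = \sqrt{\left(134 - \left(29 - 59\right)\right) + 0} = \sqrt{\left(134 - -30\right) + 0} = \sqrt{\left(134 + 30\right) + 0} = \sqrt{164 + 0} = \sqrt{164} = 2 \sqrt{41}$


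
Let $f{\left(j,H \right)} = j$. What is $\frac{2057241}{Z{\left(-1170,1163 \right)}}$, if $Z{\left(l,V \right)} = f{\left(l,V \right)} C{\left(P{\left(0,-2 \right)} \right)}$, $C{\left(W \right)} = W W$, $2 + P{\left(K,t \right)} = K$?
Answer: $- \frac{685747}{1560} \approx -439.58$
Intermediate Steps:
$P{\left(K,t \right)} = -2 + K$
$C{\left(W \right)} = W^{2}$
$Z{\left(l,V \right)} = 4 l$ ($Z{\left(l,V \right)} = l \left(-2 + 0\right)^{2} = l \left(-2\right)^{2} = l 4 = 4 l$)
$\frac{2057241}{Z{\left(-1170,1163 \right)}} = \frac{2057241}{4 \left(-1170\right)} = \frac{2057241}{-4680} = 2057241 \left(- \frac{1}{4680}\right) = - \frac{685747}{1560}$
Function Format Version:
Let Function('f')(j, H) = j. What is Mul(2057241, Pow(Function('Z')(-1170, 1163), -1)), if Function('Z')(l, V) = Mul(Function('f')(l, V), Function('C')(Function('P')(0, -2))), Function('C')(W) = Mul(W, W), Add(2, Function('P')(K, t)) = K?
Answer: Rational(-685747, 1560) ≈ -439.58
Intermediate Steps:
Function('P')(K, t) = Add(-2, K)
Function('C')(W) = Pow(W, 2)
Function('Z')(l, V) = Mul(4, l) (Function('Z')(l, V) = Mul(l, Pow(Add(-2, 0), 2)) = Mul(l, Pow(-2, 2)) = Mul(l, 4) = Mul(4, l))
Mul(2057241, Pow(Function('Z')(-1170, 1163), -1)) = Mul(2057241, Pow(Mul(4, -1170), -1)) = Mul(2057241, Pow(-4680, -1)) = Mul(2057241, Rational(-1, 4680)) = Rational(-685747, 1560)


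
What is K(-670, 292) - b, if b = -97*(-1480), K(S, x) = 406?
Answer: -143154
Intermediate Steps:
b = 143560
K(-670, 292) - b = 406 - 1*143560 = 406 - 143560 = -143154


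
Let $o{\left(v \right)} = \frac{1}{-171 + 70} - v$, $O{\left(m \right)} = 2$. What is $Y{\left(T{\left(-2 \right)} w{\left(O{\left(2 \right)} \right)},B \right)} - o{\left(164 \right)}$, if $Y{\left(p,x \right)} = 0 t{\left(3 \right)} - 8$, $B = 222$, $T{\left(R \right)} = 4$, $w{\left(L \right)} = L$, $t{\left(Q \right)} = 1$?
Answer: $\frac{15757}{101} \approx 156.01$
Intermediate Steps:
$Y{\left(p,x \right)} = -8$ ($Y{\left(p,x \right)} = 0 \cdot 1 - 8 = 0 - 8 = -8$)
$o{\left(v \right)} = - \frac{1}{101} - v$ ($o{\left(v \right)} = \frac{1}{-101} - v = - \frac{1}{101} - v$)
$Y{\left(T{\left(-2 \right)} w{\left(O{\left(2 \right)} \right)},B \right)} - o{\left(164 \right)} = -8 - \left(- \frac{1}{101} - 164\right) = -8 - - \frac{16565}{101} = -8 + \frac{16565}{101} = \frac{15757}{101}$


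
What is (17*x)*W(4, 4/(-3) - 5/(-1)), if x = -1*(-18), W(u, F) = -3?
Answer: -918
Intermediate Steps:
x = 18
(17*x)*W(4, 4/(-3) - 5/(-1)) = (17*18)*(-3) = 306*(-3) = -918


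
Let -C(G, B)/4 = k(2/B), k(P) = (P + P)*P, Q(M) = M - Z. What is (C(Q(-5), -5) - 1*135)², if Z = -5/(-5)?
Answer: 11607649/625 ≈ 18572.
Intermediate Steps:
Z = 1 (Z = -5*(-⅕) = 1)
Q(M) = -1 + M (Q(M) = M - 1*1 = M - 1 = -1 + M)
k(P) = 2*P² (k(P) = (2*P)*P = 2*P²)
C(G, B) = -32/B² (C(G, B) = -8*(2/B)² = -8*4/B² = -32/B²)
(C(Q(-5), -5) - 1*135)² = (-32/(-5)² - 1*135)² = (-32*1/25 - 135)² = (-32/25 - 135)² = (-3407/25)² = 11607649/625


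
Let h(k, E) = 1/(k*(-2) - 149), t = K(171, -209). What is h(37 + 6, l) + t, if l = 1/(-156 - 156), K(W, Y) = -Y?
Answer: 49114/235 ≈ 209.00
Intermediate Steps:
l = -1/312 (l = 1/(-312) = -1/312 ≈ -0.0032051)
t = 209 (t = -1*(-209) = 209)
h(k, E) = 1/(-149 - 2*k) (h(k, E) = 1/(-2*k - 149) = 1/(-149 - 2*k))
h(37 + 6, l) + t = -1/(149 + 2*(37 + 6)) + 209 = -1/(149 + 2*43) + 209 = -1/(149 + 86) + 209 = -1/235 + 209 = 49114/235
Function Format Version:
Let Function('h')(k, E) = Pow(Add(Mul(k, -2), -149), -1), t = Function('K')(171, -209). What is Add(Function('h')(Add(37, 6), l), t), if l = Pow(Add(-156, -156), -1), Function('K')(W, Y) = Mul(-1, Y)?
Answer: Rational(49114, 235) ≈ 209.00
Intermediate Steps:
l = Rational(-1, 312) (l = Pow(-312, -1) = Rational(-1, 312) ≈ -0.0032051)
t = 209 (t = Mul(-1, -209) = 209)
Function('h')(k, E) = Pow(Add(-149, Mul(-2, k)), -1) (Function('h')(k, E) = Pow(Add(Mul(-2, k), -149), -1) = Pow(Add(-149, Mul(-2, k)), -1))
Add(Function('h')(Add(37, 6), l), t) = Add(Mul(-1, Pow(Add(149, Mul(2, Add(37, 6))), -1)), 209) = Add(Mul(-1, Pow(Add(149, Mul(2, 43)), -1)), 209) = Add(Mul(-1, Pow(Add(149, 86), -1)), 209) = Add(Mul(-1, Pow(235, -1)), 209) = Add(Mul(-1, Rational(1, 235)), 209) = Add(Rational(-1, 235), 209) = Rational(49114, 235)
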